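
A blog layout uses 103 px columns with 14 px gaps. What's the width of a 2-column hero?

220 px

2 columns plus 1 gap: 206 + 14 = 220 px.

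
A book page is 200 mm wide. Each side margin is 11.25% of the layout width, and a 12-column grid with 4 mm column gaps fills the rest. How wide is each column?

9.25 mm

Margins: 11.25% × 200 = 22.5 mm each, so content = 200 − 45 = 155 mm.
12c + 11·4 = 155 → 12c = 111 → c = 9.25 mm.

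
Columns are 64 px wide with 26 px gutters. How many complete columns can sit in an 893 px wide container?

10 columns: 10·64 + 9·26 = 874 px ≤ 893.
11 columns: 964 px > 893. So 10.

10 columns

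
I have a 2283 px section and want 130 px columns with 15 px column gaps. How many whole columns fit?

15 columns

Each extra column adds 130 + 15 = 145 px.
(2283 + 15) / 145 = 15.85, so 15 columns fit.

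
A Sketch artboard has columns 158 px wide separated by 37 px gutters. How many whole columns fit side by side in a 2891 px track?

15 columns: 15·158 + 14·37 = 2888 px ≤ 2891.
16 columns: 3083 px > 2891. So 15.

15 columns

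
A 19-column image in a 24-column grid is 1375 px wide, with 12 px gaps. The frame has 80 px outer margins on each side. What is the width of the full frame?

Subtracting 18 gaps of 12 leaves 1159 for 19 columns, so c = 61 px.
Total width: 2·80 + 24·61 + 23·12 = 1900 px.

1900 px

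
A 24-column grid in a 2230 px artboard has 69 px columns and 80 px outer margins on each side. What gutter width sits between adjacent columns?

Subtract both margins: 2230 − 2·80 = 2070 px.
Columns use 1656 px, leaving 414 px across 23 gutters = 18 px each.

18 px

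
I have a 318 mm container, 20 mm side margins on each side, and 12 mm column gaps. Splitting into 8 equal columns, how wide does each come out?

Subtract both margins: 318 − 2·20 = 278 mm.
8c + 7·12 = 278 → 8c = 194 → c = 24.25 mm.

24.25 mm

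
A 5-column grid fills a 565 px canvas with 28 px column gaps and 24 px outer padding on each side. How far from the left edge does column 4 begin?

351 px

Subtract both margins: 565 − 2·24 = 517 px.
Subtracting 4 column gaps of 28 leaves 405 for 5 columns, so c = 81 px.
Column 4 starts at margin + 3·(column + gutter) = 24 + 3·109 = 351 px.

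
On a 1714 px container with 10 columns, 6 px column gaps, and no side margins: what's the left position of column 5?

688 px

10c + 9·6 = 1714 → 10c = 1660 → c = 166 px.
No margin, so column 5 starts at 4·(column + gutter) = 4·172 = 688 px.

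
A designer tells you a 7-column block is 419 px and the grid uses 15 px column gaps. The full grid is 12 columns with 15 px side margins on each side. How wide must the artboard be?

759 px

Subtracting 6 column gaps of 15 leaves 329 for 7 columns, so c = 47 px.
Adding margins, columns and gutters: 30 + 564 + 165 = 759 px.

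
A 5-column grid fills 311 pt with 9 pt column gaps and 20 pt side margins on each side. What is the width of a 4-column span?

215 pt

Take off 40 pt of margins, leaving 271 pt.
5c + 4·9 = 271 → 5c = 235 → c = 47 pt.
4 columns plus 3 column gaps: 188 + 27 = 215 pt.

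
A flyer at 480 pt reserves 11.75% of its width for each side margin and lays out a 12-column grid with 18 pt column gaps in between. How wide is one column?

480 × (1 − 2·11.75%) = 480 × 76.5% = 367.2 pt for the columns.
367.2 − 11·18 = 169.2; ÷12 gives c = 14.1 pt.

14.1 pt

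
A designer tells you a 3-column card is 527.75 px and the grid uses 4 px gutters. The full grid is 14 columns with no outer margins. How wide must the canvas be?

Subtracting 2 gutters of 4 leaves 519.75 for 3 columns, so c = 173.25 px.
Summing: 2425.5 + 52 = 2477.5 px.

2477.5 px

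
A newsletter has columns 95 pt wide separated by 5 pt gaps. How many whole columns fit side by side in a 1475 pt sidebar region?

14 columns

14 columns: 14·95 + 13·5 = 1395 pt ≤ 1475.
15 columns: 1495 pt > 1475. So 14.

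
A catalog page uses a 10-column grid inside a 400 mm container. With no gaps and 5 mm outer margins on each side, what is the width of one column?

39 mm

Content width = 400 − 2·5 = 390 mm.
10c = 390 → c = 39 mm.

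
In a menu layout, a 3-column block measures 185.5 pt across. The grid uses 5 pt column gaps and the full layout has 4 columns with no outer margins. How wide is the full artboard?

185.5 − 2·5 = 175.5; ÷3 gives c = 58.5 pt.
Artboard = 4·58.5 + 3·5 = 234 + 15 = 249 pt.

249 pt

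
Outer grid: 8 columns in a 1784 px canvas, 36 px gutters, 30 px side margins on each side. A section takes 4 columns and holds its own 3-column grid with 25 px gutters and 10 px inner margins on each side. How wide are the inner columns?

258 px

Subtract both margins: 1784 − 2·30 = 1724 px.
Subtracting 7 gutters of 36 leaves 1472 for 8 columns, so c = 184 px.
4-column span = 4·184 + 3·36 = 844 px.
Inner content = 844 − 2·10 = 824 px.
Subtracting 2 gutters of 25 leaves 774 for 3 columns, so d = 258 px.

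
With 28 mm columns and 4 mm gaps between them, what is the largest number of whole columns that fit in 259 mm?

Each extra column adds 28 + 4 = 32 mm.
(259 + 4) / 32 = 8.22, so 8 columns fit.

8 columns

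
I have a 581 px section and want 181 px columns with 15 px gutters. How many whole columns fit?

3 columns

3 columns: 3·181 + 2·15 = 573 px ≤ 581.
4 columns: 769 px > 581. So 3.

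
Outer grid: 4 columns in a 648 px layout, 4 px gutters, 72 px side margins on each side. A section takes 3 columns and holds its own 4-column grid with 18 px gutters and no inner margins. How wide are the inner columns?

Take off 144 px of margins, leaving 504 px.
Subtracting 3 gutters of 4 leaves 492 for 4 columns, so c = 123 px.
3 columns plus 2 gutters: 369 + 8 = 377 px.
4 columns + 3 gutters: 4d + 3·18 = 377.
4d = 377 − 54 = 323, so d = 80.75 px.

80.75 px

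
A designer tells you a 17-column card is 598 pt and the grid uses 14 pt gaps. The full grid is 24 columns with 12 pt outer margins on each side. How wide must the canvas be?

17c + 16·14 = 598 → 17c = 374 → c = 22 pt.
Canvas = 2·12 + 24·22 + 23·14 = 24 + 528 + 322 = 874 pt.

874 pt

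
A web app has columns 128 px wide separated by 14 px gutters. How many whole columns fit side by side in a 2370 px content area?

k columns need k·128 + (k−1)·14 = k·142 − 14.
k·142 − 14 ≤ 2370 → k ≤ 2384 / 142 ≈ 16.79, so k = 16.

16 columns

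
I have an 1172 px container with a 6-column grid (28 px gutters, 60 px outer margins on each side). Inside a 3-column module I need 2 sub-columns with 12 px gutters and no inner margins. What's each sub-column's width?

Inside the margins: 1172 − 120 = 1052 px.
6 columns + 5 gutters: 6c + 5·28 = 1052.
6c = 1052 − 140 = 912, so c = 152 px.
Span of 3: 3·152 + 2·28 = 456 + 56 = 512 px.
512 − 1·12 = 500; ÷2 gives d = 250 px.

250 px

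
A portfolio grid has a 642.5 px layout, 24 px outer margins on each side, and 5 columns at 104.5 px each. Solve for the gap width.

Inside the margins: 642.5 − 48 = 594.5 px.
5·104.5 + 4g = 594.5 → 4g = 72 → g = 18 px.

18 px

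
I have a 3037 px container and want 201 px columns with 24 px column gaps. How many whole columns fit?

k columns need k·201 + (k−1)·24 = k·225 − 24.
k·225 − 24 ≤ 3037 → k ≤ 3061 / 225 ≈ 13.60, so k = 13.

13 columns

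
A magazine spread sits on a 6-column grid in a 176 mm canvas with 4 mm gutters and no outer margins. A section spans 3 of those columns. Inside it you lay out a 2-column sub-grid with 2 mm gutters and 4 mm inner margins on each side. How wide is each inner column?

6 columns + 5 gutters: 6c + 5·4 = 176.
6c = 176 − 20 = 156, so c = 26 mm.
3 columns plus 2 gutters: 78 + 8 = 86 mm.
Inner content = 86 − 2·4 = 78 mm.
78 − 1·2 = 76; ÷2 gives d = 38 mm.

38 mm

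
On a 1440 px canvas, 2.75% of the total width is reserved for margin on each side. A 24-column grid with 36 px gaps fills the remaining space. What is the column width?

Each margin = 2.75% of 1440 = 39.6 px; content = 1440 − 2·39.6 = 1360.8 px.
24c + 23·36 = 1360.8 → 24c = 532.8 → c = 22.2 px.

22.2 px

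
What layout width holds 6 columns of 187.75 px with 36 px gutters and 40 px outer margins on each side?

1386.5 px

Total width: 2·40 + 6·187.75 + 5·36 = 1386.5 px.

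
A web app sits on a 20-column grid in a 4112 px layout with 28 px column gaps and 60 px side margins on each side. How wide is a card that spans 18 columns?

3590 px

Subtract both margins: 4112 − 2·60 = 3992 px.
20c + 19·28 = 3992 → 20c = 3460 → c = 173 px.
18-column span = 18·173 + 17·28 = 3590 px.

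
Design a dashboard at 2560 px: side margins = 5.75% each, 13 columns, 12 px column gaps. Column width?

Each margin = 5.75% of 2560 = 147.2 px; content = 2560 − 2·147.2 = 2265.6 px.
13c + 12·12 = 2265.6 → 13c = 2121.6 → c = 163.2 px.

163.2 px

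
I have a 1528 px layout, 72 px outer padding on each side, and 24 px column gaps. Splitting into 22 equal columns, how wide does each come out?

Subtract both margins: 1528 − 2·72 = 1384 px.
22c + 21·24 = 1384 → 22c = 880 → c = 40 px.

40 px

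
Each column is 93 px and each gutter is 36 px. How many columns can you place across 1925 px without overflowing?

k columns need k·93 + (k−1)·36 = k·129 − 36.
k·129 − 36 ≤ 1925 → k ≤ 1961 / 129 ≈ 15.20, so k = 15.

15 columns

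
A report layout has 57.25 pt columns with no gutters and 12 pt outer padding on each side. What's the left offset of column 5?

241 pt

Each column+gutter stride is 57.25 pt; 4 of them past the 12 pt margin is 12 + 229 = 241 pt.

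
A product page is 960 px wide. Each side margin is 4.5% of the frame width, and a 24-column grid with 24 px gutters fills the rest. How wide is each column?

13.4 px

Margins: 4.5% × 960 = 43.2 px each, so content = 960 − 86.4 = 873.6 px.
873.6 − 23·24 = 321.6; ÷24 gives c = 13.4 px.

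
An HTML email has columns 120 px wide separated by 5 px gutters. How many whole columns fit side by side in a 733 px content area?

5 columns

k columns need k·120 + (k−1)·5 = k·125 − 5.
k·125 − 5 ≤ 733 → k ≤ 738 / 125 ≈ 5.90, so k = 5.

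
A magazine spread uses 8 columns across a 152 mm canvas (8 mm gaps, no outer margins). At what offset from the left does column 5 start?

Subtracting 7 gaps of 8 leaves 96 for 8 columns, so c = 12 mm.
Before column 5: 4 columns + 4 gaps.
Offset = 4·(12 + 8) = 4·20 = 80 mm.

80 mm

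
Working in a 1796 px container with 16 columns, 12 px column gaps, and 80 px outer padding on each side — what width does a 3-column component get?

Take off 160 px of margins, leaving 1636 px.
16c + 15·12 = 1636 → 16c = 1456 → c = 91 px.
3-column span = 3·91 + 2·12 = 297 px.

297 px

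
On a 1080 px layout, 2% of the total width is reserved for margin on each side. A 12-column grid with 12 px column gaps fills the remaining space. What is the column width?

Each margin = 2% of 1080 = 21.6 px; content = 1080 − 2·21.6 = 1036.8 px.
12c + 11·12 = 1036.8 → 12c = 904.8 → c = 75.4 px.

75.4 px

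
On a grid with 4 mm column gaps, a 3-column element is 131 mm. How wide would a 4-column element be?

176 mm

131 − 2·4 = 123; ÷3 gives c = 41 mm.
Span of 4: 4·41 + 3·4 = 164 + 12 = 176 mm.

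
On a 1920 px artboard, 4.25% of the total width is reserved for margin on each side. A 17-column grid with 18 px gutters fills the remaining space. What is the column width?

86.4 px

Each margin = 4.25% of 1920 = 81.6 px; content = 1920 − 2·81.6 = 1756.8 px.
17c + 16·18 = 1756.8 → 17c = 1468.8 → c = 86.4 px.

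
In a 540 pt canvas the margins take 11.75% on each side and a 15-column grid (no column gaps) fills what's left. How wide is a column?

27.54 pt

Margins: 11.75% × 540 = 63.45 pt each, so content = 540 − 126.9 = 413.1 pt.
With no column gaps, each column is 413.1/15 = 27.54 pt.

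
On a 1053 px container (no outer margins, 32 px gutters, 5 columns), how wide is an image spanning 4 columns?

5c + 4·32 = 1053 → 5c = 925 → c = 185 px.
4 columns plus 3 gutters: 740 + 96 = 836 px.

836 px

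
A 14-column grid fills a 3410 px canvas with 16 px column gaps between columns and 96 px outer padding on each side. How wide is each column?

215 px

Inside the margins: 3410 − 192 = 3218 px.
14 columns + 13 column gaps: 14c + 13·16 = 3218.
14c = 3218 − 208 = 3010, so c = 215 px.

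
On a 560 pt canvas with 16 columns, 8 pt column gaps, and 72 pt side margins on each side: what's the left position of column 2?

Content = 560 − 2·72 = 416 pt.
Subtracting 15 column gaps of 8 leaves 296 for 16 columns, so c = 18.5 pt.
Each column+gutter stride is 26.5 pt; 1 of them past the 72 pt margin is 72 + 26.5 = 98.5 pt.

98.5 pt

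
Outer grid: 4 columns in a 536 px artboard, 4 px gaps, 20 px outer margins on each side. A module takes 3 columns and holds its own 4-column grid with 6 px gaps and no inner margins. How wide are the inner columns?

Take off 40 px of margins, leaving 496 px.
4 columns + 3 gaps: 4c + 3·4 = 496.
4c = 496 − 12 = 484, so c = 121 px.
Span of 3: 3·121 + 2·4 = 363 + 8 = 371 px.
4d + 3·6 = 371 → 4d = 353 → d = 88.25 px.

88.25 px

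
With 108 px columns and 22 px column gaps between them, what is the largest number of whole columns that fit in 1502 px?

11 columns

11 columns: 11·108 + 10·22 = 1408 px ≤ 1502.
12 columns: 1538 px > 1502. So 11.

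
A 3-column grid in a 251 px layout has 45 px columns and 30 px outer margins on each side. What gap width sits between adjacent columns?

28 px

Inside the margins: 251 − 60 = 191 px.
3 columns take 3·45 = 135 px; remaining 56 splits into 2 gaps.
g = 56 / 2 = 28 px.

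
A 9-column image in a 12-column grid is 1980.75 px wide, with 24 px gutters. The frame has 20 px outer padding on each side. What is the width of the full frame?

2689 px

1980.75 − 8·24 = 1788.75; ÷9 gives c = 198.75 px.
Total width: 2·20 + 12·198.75 + 11·24 = 2689 px.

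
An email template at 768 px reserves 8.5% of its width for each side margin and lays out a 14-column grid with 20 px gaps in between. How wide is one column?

26.96 px

Each margin = 8.5% of 768 = 65.28 px; content = 768 − 2·65.28 = 637.44 px.
14 columns + 13 gaps: 14c + 13·20 = 637.44.
14c = 637.44 − 260 = 377.44, so c = 26.96 px.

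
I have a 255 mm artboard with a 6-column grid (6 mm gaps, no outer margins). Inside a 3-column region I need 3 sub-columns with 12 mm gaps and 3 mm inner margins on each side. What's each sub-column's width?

31.5 mm

Subtracting 5 gaps of 6 leaves 225 for 6 columns, so c = 37.5 mm.
3-column span = 3·37.5 + 2·6 = 124.5 mm.
Inner content = 124.5 − 2·3 = 118.5 mm.
3 columns + 2 gaps: 3d + 2·12 = 118.5.
3d = 118.5 − 24 = 94.5, so d = 31.5 mm.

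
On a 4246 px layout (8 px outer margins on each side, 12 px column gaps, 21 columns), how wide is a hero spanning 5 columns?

Subtract both margins: 4246 − 2·8 = 4230 px.
4230 − 20·12 = 3990; ÷21 gives c = 190 px.
Span of 5: 5·190 + 4·12 = 950 + 48 = 998 px.

998 px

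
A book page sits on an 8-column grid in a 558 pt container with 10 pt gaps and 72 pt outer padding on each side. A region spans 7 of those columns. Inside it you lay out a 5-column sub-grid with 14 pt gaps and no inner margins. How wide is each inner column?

Subtract both margins: 558 − 2·72 = 414 pt.
8 columns + 7 gaps: 8c + 7·10 = 414.
8c = 414 − 70 = 344, so c = 43 pt.
Span of 7: 7·43 + 6·10 = 301 + 60 = 361 pt.
5d + 4·14 = 361 → 5d = 305 → d = 61 pt.

61 pt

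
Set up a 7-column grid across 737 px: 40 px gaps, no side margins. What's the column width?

7c + 6·40 = 737 → 7c = 497 → c = 71 px.

71 px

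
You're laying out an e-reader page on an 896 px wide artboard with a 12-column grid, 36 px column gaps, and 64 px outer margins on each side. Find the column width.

31 px

Take off 128 px of margins, leaving 768 px.
768 − 11·36 = 372; ÷12 gives c = 31 px.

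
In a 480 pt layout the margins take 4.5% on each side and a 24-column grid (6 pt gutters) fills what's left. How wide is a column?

12.45 pt

480 × (1 − 2·4.5%) = 480 × 91% = 436.8 pt for the columns.
Subtracting 23 gutters of 6 leaves 298.8 for 24 columns, so c = 12.45 pt.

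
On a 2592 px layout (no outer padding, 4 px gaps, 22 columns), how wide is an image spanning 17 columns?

2002 px

2592 − 21·4 = 2508; ÷22 gives c = 114 px.
Span of 17: 17·114 + 16·4 = 1938 + 64 = 2002 px.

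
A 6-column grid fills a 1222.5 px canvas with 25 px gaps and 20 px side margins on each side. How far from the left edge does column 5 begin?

Take off 40 px of margins, leaving 1182.5 px.
6c + 5·25 = 1182.5 → 6c = 1057.5 → c = 176.25 px.
Each column+gutter stride is 201.25 px; 4 of them past the 20 px margin is 20 + 805 = 825 px.

825 px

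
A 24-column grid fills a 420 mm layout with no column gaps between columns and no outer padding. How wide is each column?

With no column gaps, each column is 420/24 = 17.5 mm.

17.5 mm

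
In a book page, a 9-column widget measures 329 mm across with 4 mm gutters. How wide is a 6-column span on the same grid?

218 mm

Subtracting 8 gutters of 4 leaves 297 for 9 columns, so c = 33 mm.
6 columns plus 5 gutters: 198 + 20 = 218 mm.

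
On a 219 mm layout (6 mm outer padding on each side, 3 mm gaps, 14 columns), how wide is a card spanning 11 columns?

162 mm

Content width = 219 − 2·6 = 207 mm.
14c + 13·3 = 207 → 14c = 168 → c = 12 mm.
11-column span = 11·12 + 10·3 = 162 mm.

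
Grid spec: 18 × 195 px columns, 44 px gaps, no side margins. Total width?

Summing: 3510 + 748 = 4258 px.

4258 px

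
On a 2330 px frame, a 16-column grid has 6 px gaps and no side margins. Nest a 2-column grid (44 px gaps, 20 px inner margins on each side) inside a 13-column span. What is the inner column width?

2330 − 15·6 = 2240; ÷16 gives c = 140 px.
13-column span = 13·140 + 12·6 = 1892 px.
Inner content = 1892 − 2·20 = 1852 px.
Subtracting 1 gap of 44 leaves 1808 for 2 columns, so d = 904 px.

904 px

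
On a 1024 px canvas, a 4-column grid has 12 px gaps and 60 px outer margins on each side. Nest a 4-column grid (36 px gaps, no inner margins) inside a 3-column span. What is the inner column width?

Outer content = 1024 − 2·60 = 904 px.
4c + 3·12 = 904 → 4c = 868 → c = 217 px.
3-column span = 3·217 + 2·12 = 675 px.
4 columns + 3 gaps: 4d + 3·36 = 675.
4d = 675 − 108 = 567, so d = 141.75 px.

141.75 px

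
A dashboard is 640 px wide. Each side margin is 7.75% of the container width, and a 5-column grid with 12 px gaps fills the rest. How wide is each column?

Margins: 7.75% × 640 = 49.6 px each, so content = 640 − 99.2 = 540.8 px.
Subtracting 4 gaps of 12 leaves 492.8 for 5 columns, so c = 98.56 px.

98.56 px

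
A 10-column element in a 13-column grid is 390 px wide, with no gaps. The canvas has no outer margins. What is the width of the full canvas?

507 px

With no gaps, each column is 390/10 = 39 px.
Canvas = 13·39 = 507 = 507 px.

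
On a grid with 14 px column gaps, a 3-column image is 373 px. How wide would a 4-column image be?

502 px

Subtracting 2 column gaps of 14 leaves 345 for 3 columns, so c = 115 px.
Span of 4: 4·115 + 3·14 = 460 + 42 = 502 px.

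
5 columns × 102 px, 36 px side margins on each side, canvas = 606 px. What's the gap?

Take off 72 px of margins, leaving 534 px.
5·102 + 4g = 534 → 4g = 24 → g = 6 px.

6 px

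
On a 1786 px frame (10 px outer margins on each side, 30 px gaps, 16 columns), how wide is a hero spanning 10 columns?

Inside the margins: 1786 − 20 = 1766 px.
Subtracting 15 gaps of 30 leaves 1316 for 16 columns, so c = 82.25 px.
10-column span = 10·82.25 + 9·30 = 1092.5 px.

1092.5 px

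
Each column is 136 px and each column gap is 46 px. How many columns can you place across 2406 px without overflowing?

Each extra column adds 136 + 46 = 182 px.
(2406 + 46) / 182 = 13.47, so 13 columns fit.

13 columns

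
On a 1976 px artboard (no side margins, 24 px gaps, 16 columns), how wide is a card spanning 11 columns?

1351 px

16 columns + 15 gaps: 16c + 15·24 = 1976.
16c = 1976 − 360 = 1616, so c = 101 px.
11-column span = 11·101 + 10·24 = 1351 px.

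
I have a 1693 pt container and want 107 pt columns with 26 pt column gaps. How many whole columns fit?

k columns need k·107 + (k−1)·26 = k·133 − 26.
k·133 − 26 ≤ 1693 → k ≤ 1719 / 133 ≈ 12.92, so k = 12.

12 columns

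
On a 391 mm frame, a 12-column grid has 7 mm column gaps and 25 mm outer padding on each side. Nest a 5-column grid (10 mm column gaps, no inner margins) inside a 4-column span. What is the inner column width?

13.8 mm

Inside the margins: 391 − 50 = 341 mm.
341 − 11·7 = 264; ÷12 gives c = 22 mm.
Span of 4: 4·22 + 3·7 = 88 + 21 = 109 mm.
5 columns + 4 column gaps: 5d + 4·10 = 109.
5d = 109 − 40 = 69, so d = 13.8 mm.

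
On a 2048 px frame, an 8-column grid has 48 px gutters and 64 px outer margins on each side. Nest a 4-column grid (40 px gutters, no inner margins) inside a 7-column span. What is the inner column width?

388.5 px

Inside the margins: 2048 − 128 = 1920 px.
8c + 7·48 = 1920 → 8c = 1584 → c = 198 px.
Span of 7: 7·198 + 6·48 = 1386 + 288 = 1674 px.
4 columns + 3 gutters: 4d + 3·40 = 1674.
4d = 1674 − 120 = 1554, so d = 388.5 px.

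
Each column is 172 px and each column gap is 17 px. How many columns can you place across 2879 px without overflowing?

Each extra column adds 172 + 17 = 189 px.
(2879 + 17) / 189 = 15.32, so 15 columns fit.

15 columns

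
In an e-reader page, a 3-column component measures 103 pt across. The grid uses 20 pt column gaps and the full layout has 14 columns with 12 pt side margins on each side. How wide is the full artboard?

3c + 2·20 = 103 → 3c = 63 → c = 21 pt.
Adding margins, columns and gutters: 24 + 294 + 260 = 578 pt.

578 pt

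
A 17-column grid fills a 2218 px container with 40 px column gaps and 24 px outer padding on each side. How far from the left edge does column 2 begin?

154 px

Subtract both margins: 2218 − 2·24 = 2170 px.
2170 − 16·40 = 1530; ÷17 gives c = 90 px.
Each column+gutter stride is 130 px; 1 of them past the 24 px margin is 24 + 130 = 154 px.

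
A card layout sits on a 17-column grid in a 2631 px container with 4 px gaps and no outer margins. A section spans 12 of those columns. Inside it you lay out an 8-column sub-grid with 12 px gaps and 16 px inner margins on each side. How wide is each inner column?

217.5 px

17 columns + 16 gaps: 17c + 16·4 = 2631.
17c = 2631 − 64 = 2567, so c = 151 px.
12 columns plus 11 gaps: 1812 + 44 = 1856 px.
Inner content = 1856 − 2·16 = 1824 px.
Subtracting 7 gaps of 12 leaves 1740 for 8 columns, so d = 217.5 px.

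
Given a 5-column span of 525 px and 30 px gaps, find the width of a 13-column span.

5c + 4·30 = 525 → 5c = 405 → c = 81 px.
Span of 13: 13·81 + 12·30 = 1053 + 360 = 1413 px.

1413 px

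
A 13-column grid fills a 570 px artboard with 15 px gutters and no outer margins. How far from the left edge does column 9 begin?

360 px

13c + 12·15 = 570 → 13c = 390 → c = 30 px.
Each column+gutter stride is 45 px; with no margin, 8 of them is 360 px.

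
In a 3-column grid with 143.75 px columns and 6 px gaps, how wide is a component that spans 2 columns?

293.5 px

2 columns plus 1 gap: 287.5 + 6 = 293.5 px.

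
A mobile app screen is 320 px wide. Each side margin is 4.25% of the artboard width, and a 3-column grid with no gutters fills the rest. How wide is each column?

Each margin = 4.25% of 320 = 13.6 px; content = 320 − 2·13.6 = 292.8 px.
With no gutters, each column is 292.8/3 = 97.6 px.

97.6 px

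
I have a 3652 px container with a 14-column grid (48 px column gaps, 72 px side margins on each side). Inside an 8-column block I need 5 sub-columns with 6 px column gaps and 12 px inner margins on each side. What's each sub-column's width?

Outer content = 3652 − 2·72 = 3508 px.
14c + 13·48 = 3508 → 14c = 2884 → c = 206 px.
Span of 8: 8·206 + 7·48 = 1648 + 336 = 1984 px.
Inner content = 1984 − 2·12 = 1960 px.
5d + 4·6 = 1960 → 5d = 1936 → d = 387.2 px.

387.2 px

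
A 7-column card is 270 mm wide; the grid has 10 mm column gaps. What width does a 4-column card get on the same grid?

150 mm

270 − 6·10 = 210; ÷7 gives c = 30 mm.
Span of 4: 4·30 + 3·10 = 120 + 30 = 150 mm.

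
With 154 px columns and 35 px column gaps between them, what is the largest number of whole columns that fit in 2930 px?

15 columns: 15·154 + 14·35 = 2800 px ≤ 2930.
16 columns: 2989 px > 2930. So 15.

15 columns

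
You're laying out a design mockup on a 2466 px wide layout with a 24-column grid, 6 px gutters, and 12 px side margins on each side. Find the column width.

Content width = 2466 − 2·12 = 2442 px.
24c + 23·6 = 2442 → 24c = 2304 → c = 96 px.

96 px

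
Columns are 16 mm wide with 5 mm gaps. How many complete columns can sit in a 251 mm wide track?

12 columns

k columns need k·16 + (k−1)·5 = k·21 − 5.
k·21 − 5 ≤ 251 → k ≤ 256 / 21 ≈ 12.19, so k = 12.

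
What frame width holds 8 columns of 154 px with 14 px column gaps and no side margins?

1330 px

Total width: 8·154 + 7·14 = 1330 px.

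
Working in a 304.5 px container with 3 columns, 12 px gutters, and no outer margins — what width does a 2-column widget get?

199 px

Subtracting 2 gutters of 12 leaves 280.5 for 3 columns, so c = 93.5 px.
2-column span = 2·93.5 + 1·12 = 199 px.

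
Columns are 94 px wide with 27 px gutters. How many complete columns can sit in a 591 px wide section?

Each extra column adds 94 + 27 = 121 px.
(591 + 27) / 121 = 5.11, so 5 columns fit.

5 columns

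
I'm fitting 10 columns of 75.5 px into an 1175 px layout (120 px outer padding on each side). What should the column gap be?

Subtract both margins: 1175 − 2·120 = 935 px.
Columns use 755 px, leaving 180 px across 9 column gaps = 20 px each.

20 px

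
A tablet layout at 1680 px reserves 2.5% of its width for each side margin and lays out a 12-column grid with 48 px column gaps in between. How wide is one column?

1680 × (1 − 2·2.5%) = 1680 × 95% = 1596 px for the columns.
12 columns + 11 column gaps: 12c + 11·48 = 1596.
12c = 1596 − 528 = 1068, so c = 89 px.

89 px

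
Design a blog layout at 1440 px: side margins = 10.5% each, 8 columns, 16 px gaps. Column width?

Each margin = 10.5% of 1440 = 151.2 px; content = 1440 − 2·151.2 = 1137.6 px.
Subtracting 7 gaps of 16 leaves 1025.6 for 8 columns, so c = 128.2 px.

128.2 px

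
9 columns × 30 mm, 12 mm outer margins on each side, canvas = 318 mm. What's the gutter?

3 mm

Take off 24 mm of margins, leaving 294 mm.
Columns use 270 mm, leaving 24 mm across 8 gutters = 3 mm each.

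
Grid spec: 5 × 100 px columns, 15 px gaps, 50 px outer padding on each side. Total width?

660 px

Adding margins, columns and gutters: 100 + 500 + 60 = 660 px.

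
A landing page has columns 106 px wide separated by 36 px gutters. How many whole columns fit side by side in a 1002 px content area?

7 columns

Each extra column adds 106 + 36 = 142 px.
(1002 + 36) / 142 = 7.31, so 7 columns fit.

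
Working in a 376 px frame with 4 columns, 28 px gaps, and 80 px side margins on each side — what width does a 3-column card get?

Subtract both margins: 376 − 2·80 = 216 px.
4 columns + 3 gaps: 4c + 3·28 = 216.
4c = 216 − 84 = 132, so c = 33 px.
3 columns plus 2 gaps: 99 + 56 = 155 px.

155 px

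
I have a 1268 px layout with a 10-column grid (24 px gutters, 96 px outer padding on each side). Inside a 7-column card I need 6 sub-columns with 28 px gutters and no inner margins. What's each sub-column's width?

Inside the margins: 1268 − 192 = 1076 px.
10c + 9·24 = 1076 → 10c = 860 → c = 86 px.
7 columns plus 6 gutters: 602 + 144 = 746 px.
Subtracting 5 gutters of 28 leaves 606 for 6 columns, so d = 101 px.

101 px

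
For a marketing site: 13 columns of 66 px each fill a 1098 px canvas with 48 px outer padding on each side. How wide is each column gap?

12 px

Take off 96 px of margins, leaving 1002 px.
13·66 + 12g = 1002 → 12g = 144 → g = 12 px.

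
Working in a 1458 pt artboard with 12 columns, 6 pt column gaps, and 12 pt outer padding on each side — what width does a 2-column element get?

234 pt

Content width = 1458 − 2·12 = 1434 pt.
12c + 11·6 = 1434 → 12c = 1368 → c = 114 pt.
2 columns plus 1 column gap: 228 + 6 = 234 pt.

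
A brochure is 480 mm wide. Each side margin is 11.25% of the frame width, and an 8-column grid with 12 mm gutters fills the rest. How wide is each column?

Margins: 11.25% × 480 = 54 mm each, so content = 480 − 108 = 372 mm.
8c + 7·12 = 372 → 8c = 288 → c = 36 mm.

36 mm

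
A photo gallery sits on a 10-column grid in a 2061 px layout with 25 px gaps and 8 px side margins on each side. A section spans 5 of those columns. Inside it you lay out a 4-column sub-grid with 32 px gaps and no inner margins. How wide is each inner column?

228.5 px

Outer content = 2061 − 2·8 = 2045 px.
2045 − 9·25 = 1820; ÷10 gives c = 182 px.
Span of 5: 5·182 + 4·25 = 910 + 100 = 1010 px.
4 columns + 3 gaps: 4d + 3·32 = 1010.
4d = 1010 − 96 = 914, so d = 228.5 px.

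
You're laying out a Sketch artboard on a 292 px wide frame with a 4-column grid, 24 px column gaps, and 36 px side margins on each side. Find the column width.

Inside the margins: 292 − 72 = 220 px.
4 columns + 3 column gaps: 4c + 3·24 = 220.
4c = 220 − 72 = 148, so c = 37 px.

37 px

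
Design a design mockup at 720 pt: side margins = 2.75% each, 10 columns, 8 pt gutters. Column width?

720 × (1 − 2·2.75%) = 720 × 94.5% = 680.4 pt for the columns.
Subtracting 9 gutters of 8 leaves 608.4 for 10 columns, so c = 60.84 pt.

60.84 pt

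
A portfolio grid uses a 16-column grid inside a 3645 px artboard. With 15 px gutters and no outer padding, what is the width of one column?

16 columns + 15 gutters: 16c + 15·15 = 3645.
16c = 3645 − 225 = 3420, so c = 213.75 px.

213.75 px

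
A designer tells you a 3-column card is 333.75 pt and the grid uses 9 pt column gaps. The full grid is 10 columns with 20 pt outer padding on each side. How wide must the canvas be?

3c + 2·9 = 333.75 → 3c = 315.75 → c = 105.25 pt.
Total width: 2·20 + 10·105.25 + 9·9 = 1173.5 pt.

1173.5 pt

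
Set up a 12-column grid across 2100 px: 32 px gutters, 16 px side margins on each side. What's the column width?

143 px

Subtract both margins: 2100 − 2·16 = 2068 px.
Subtracting 11 gutters of 32 leaves 1716 for 12 columns, so c = 143 px.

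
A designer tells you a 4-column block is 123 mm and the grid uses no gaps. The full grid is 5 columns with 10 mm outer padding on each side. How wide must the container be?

173.75 mm

4c = 123 → c = 30.75 mm.
Total width: 2·10 + 5·30.75 = 173.75 mm.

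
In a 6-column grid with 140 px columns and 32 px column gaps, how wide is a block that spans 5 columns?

828 px

Span of 5: 5·140 + 4·32 = 700 + 128 = 828 px.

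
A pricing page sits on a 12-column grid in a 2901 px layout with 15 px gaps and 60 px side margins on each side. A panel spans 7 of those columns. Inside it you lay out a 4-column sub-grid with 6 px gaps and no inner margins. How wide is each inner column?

Subtract both margins: 2901 − 2·60 = 2781 px.
Subtracting 11 gaps of 15 leaves 2616 for 12 columns, so c = 218 px.
Span of 7: 7·218 + 6·15 = 1526 + 90 = 1616 px.
1616 − 3·6 = 1598; ÷4 gives d = 399.5 px.

399.5 px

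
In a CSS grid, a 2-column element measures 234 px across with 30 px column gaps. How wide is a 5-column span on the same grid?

2c + 1·30 = 234 → 2c = 204 → c = 102 px.
Span of 5: 5·102 + 4·30 = 510 + 120 = 630 px.

630 px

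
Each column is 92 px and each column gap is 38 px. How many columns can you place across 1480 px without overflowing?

11 columns: 11·92 + 10·38 = 1392 px ≤ 1480.
12 columns: 1522 px > 1480. So 11.

11 columns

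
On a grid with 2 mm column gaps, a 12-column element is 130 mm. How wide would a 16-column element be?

174 mm

12c + 11·2 = 130 → 12c = 108 → c = 9 mm.
16 columns plus 15 column gaps: 144 + 30 = 174 mm.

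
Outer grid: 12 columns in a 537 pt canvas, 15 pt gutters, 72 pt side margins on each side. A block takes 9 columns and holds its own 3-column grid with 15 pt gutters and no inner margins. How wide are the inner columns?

87 pt

Subtract both margins: 537 − 2·72 = 393 pt.
12c + 11·15 = 393 → 12c = 228 → c = 19 pt.
Span of 9: 9·19 + 8·15 = 171 + 120 = 291 pt.
3d + 2·15 = 291 → 3d = 261 → d = 87 pt.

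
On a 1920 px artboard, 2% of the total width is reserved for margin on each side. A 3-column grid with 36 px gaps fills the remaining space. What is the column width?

Each margin = 2% of 1920 = 38.4 px; content = 1920 − 2·38.4 = 1843.2 px.
3c + 2·36 = 1843.2 → 3c = 1771.2 → c = 590.4 px.

590.4 px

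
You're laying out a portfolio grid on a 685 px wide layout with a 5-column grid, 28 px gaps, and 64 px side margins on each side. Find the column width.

Inside the margins: 685 − 128 = 557 px.
5c + 4·28 = 557 → 5c = 445 → c = 89 px.

89 px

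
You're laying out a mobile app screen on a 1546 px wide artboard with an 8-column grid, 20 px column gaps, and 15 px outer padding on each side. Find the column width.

Inside the margins: 1546 − 30 = 1516 px.
Subtracting 7 column gaps of 20 leaves 1376 for 8 columns, so c = 172 px.

172 px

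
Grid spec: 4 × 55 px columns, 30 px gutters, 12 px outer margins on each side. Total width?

334 px

Layout = 2·12 + 4·55 + 3·30 = 24 + 220 + 90 = 334 px.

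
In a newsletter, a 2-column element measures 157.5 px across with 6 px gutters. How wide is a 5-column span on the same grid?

402.75 px

2c + 1·6 = 157.5 → 2c = 151.5 → c = 75.75 px.
5-column span = 5·75.75 + 4·6 = 402.75 px.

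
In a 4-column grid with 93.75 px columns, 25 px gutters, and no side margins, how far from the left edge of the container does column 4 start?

No margin, so column 4 starts at 3·(column + gutter) = 3·118.75 = 356.25 px.

356.25 px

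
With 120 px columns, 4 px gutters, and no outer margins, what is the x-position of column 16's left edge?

Each column+gutter stride is 124 px; with no margin, 15 of them is 1860 px.

1860 px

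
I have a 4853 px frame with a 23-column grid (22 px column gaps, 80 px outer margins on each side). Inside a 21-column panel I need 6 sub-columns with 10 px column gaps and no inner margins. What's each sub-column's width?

Inside the margins: 4853 − 160 = 4693 px.
Subtracting 22 column gaps of 22 leaves 4209 for 23 columns, so c = 183 px.
21 columns plus 20 column gaps: 3843 + 440 = 4283 px.
Subtracting 5 column gaps of 10 leaves 4233 for 6 columns, so d = 705.5 px.

705.5 px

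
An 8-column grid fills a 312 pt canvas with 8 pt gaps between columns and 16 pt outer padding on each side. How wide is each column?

28 pt

Inside the margins: 312 − 32 = 280 pt.
280 − 7·8 = 224; ÷8 gives c = 28 pt.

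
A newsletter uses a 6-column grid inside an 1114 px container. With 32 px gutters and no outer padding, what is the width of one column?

Subtracting 5 gutters of 32 leaves 954 for 6 columns, so c = 159 px.

159 px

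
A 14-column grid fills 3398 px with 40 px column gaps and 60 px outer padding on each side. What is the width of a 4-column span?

Subtract both margins: 3398 − 2·60 = 3278 px.
3278 − 13·40 = 2758; ÷14 gives c = 197 px.
4 columns plus 3 column gaps: 788 + 120 = 908 px.

908 px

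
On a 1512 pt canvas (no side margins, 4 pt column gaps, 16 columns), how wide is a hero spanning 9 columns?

16c + 15·4 = 1512 → 16c = 1452 → c = 90.75 pt.
9 columns plus 8 column gaps: 816.75 + 32 = 848.75 pt.

848.75 pt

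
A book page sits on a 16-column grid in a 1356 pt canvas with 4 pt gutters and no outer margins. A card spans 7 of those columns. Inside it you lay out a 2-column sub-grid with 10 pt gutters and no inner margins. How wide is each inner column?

16 columns + 15 gutters: 16c + 15·4 = 1356.
16c = 1356 − 60 = 1296, so c = 81 pt.
7-column span = 7·81 + 6·4 = 591 pt.
2d + 1·10 = 591 → 2d = 581 → d = 290.5 pt.

290.5 pt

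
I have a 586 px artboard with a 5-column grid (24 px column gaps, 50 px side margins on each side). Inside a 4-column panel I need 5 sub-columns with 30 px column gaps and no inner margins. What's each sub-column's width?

52.8 px

Inside the margins: 586 − 100 = 486 px.
5 columns + 4 column gaps: 5c + 4·24 = 486.
5c = 486 − 96 = 390, so c = 78 px.
4 columns plus 3 column gaps: 312 + 72 = 384 px.
5d + 4·30 = 384 → 5d = 264 → d = 52.8 px.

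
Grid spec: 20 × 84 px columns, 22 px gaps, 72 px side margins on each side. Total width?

Frame = 2·72 + 20·84 + 19·22 = 144 + 1680 + 418 = 2242 px.

2242 px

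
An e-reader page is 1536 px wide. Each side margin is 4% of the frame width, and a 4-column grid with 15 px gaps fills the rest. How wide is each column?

342.03 px

Margins: 4% × 1536 = 61.44 px each, so content = 1536 − 122.88 = 1413.12 px.
Subtracting 3 gaps of 15 leaves 1368.12 for 4 columns, so c = 342.03 px.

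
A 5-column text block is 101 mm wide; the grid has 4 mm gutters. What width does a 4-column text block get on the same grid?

80 mm

101 − 4·4 = 85; ÷5 gives c = 17 mm.
4-column span = 4·17 + 3·4 = 80 mm.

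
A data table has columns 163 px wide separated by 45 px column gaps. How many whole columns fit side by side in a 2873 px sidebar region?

k columns need k·163 + (k−1)·45 = k·208 − 45.
k·208 − 45 ≤ 2873 → k ≤ 2918 / 208 ≈ 14.03, so k = 14.

14 columns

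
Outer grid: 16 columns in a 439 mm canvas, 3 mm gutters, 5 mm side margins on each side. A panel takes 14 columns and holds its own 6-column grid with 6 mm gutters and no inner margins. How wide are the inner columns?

Subtract both margins: 439 − 2·5 = 429 mm.
16 columns + 15 gutters: 16c + 15·3 = 429.
16c = 429 − 45 = 384, so c = 24 mm.
14-column span = 14·24 + 13·3 = 375 mm.
375 − 5·6 = 345; ÷6 gives d = 57.5 mm.

57.5 mm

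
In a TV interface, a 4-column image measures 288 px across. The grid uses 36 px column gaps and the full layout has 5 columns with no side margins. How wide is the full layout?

369 px

288 − 3·36 = 180; ÷4 gives c = 45 px.
Total width: 5·45 + 4·36 = 369 px.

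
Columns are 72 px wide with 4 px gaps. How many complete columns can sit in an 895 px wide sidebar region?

11 columns: 11·72 + 10·4 = 832 px ≤ 895.
12 columns: 908 px > 895. So 11.

11 columns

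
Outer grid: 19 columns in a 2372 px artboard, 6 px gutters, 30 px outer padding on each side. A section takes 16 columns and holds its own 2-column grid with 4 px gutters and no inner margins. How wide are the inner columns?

Take off 60 px of margins, leaving 2312 px.
Subtracting 18 gutters of 6 leaves 2204 for 19 columns, so c = 116 px.
16 columns plus 15 gutters: 1856 + 90 = 1946 px.
1946 − 1·4 = 1942; ÷2 gives d = 971 px.

971 px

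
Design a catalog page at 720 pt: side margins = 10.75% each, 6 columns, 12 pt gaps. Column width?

84.2 pt

Margins: 10.75% × 720 = 77.4 pt each, so content = 720 − 154.8 = 565.2 pt.
Subtracting 5 gaps of 12 leaves 505.2 for 6 columns, so c = 84.2 pt.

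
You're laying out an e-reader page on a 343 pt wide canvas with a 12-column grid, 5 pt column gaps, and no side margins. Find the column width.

12c + 11·5 = 343 → 12c = 288 → c = 24 pt.

24 pt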